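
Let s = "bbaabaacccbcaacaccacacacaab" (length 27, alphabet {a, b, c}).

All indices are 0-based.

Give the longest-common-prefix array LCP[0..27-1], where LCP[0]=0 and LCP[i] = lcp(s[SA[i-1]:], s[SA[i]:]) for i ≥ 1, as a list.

rank | idx | suffix
   0 |  24 | aab
   1 |   2 | aabaacccbcaacaccacacacaab
   2 |  12 | aacaccacacacaab
   3 |   5 | aacccbcaacaccacacacaab
   4 |  25 | ab
   5 |   3 | abaacccbcaacaccacacacaab
   6 |  22 | acaab
   7 |  20 | acacaab
   8 |  18 | acacacaab
   9 |  13 | acaccacacacaab
  10 |  15 | accacacacaab
  11 |   6 | acccbcaacaccacacacaab
  12 |  26 | b
  13 |   1 | baabaacccbcaacaccacacacaab
  14 |   4 | baacccbcaacaccacacacaab
  15 |   0 | bbaabaacccbcaacaccacacacaab
  16 |  10 | bcaacaccacacacaab
  17 |  23 | caab
  18 |  11 | caacaccacacacaab
  19 |  21 | cacaab
  20 |  19 | cacacaab
  21 |  17 | cacacacaab
  22 |  14 | caccacacacaab
  23 |   9 | cbcaacaccacacacaab
  24 |  16 | ccacacacaab
  25 |   8 | ccbcaacaccacacacaab
  26 |   7 | cccbcaacaccacacacaab

SA = [24, 2, 12, 5, 25, 3, 22, 20, 18, 13, 15, 6, 26, 1, 4, 0, 10, 23, 11, 21, 19, 17, 14, 9, 16, 8, 7]
i: (SA[i-1],SA[i]) lcp shared
  1: (24,2) 3 'aab'
  2: (2,12) 2 'aa'
  3: (12,5) 3 'aac'
  4: (5,25) 1 'a'
  5: (25,3) 2 'ab'
  6: (3,22) 1 'a'
  7: (22,20) 3 'aca'
  8: (20,18) 5 'acaca'
  9: (18,13) 4 'acac'
  10: (13,15) 2 'ac'
  11: (15,6) 3 'acc'
  12: (6,26) 0 ''
  13: (26,1) 1 'b'
  14: (1,4) 3 'baa'
  15: (4,0) 1 'b'
  16: (0,10) 1 'b'
  17: (10,23) 0 ''
  18: (23,11) 3 'caa'
  19: (11,21) 2 'ca'
  20: (21,19) 4 'caca'
  21: (19,17) 6 'cacaca'
  22: (17,14) 3 'cac'
  23: (14,9) 1 'c'
  24: (9,16) 1 'c'
  25: (16,8) 2 'cc'
  26: (8,7) 2 'cc'

[0, 3, 2, 3, 1, 2, 1, 3, 5, 4, 2, 3, 0, 1, 3, 1, 1, 0, 3, 2, 4, 6, 3, 1, 1, 2, 2]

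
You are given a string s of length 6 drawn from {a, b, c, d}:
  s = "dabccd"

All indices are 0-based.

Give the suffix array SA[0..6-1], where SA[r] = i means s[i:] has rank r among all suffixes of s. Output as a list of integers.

[1, 2, 3, 4, 5, 0]

sorted suffixes:
  #0 SA[0]=1  'abccd'
  #1 SA[1]=2  'bccd'
  #2 SA[2]=3  'ccd'
  #3 SA[3]=4  'cd'
  #4 SA[4]=5  'd'
  #5 SA[5]=0  'dabccd'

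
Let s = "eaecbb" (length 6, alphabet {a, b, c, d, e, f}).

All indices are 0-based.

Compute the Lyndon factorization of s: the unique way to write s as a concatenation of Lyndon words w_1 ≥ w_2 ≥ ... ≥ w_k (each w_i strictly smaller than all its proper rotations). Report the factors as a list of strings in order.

["e", "aecbb"]

emit factor 1: 'e' (i=0, period=1)
emit factor 2: 'aecbb' (i=1, period=5)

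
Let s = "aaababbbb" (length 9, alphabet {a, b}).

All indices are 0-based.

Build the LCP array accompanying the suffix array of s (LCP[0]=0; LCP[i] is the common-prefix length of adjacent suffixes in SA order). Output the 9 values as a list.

sorted suffixes:
  #0 SA[0]=0  'aaababbbb'
  #1 SA[1]=1  'aababbbb'
  #2 SA[2]=2  'ababbbb'
  #3 SA[3]=4  'abbbb'
  #4 SA[4]=8  'b'
  #5 SA[5]=3  'babbbb'
  #6 SA[6]=7  'bb'
  #7 SA[7]=6  'bbb'
  #8 SA[8]=5  'bbbb'

SA = [0, 1, 2, 4, 8, 3, 7, 6, 5]
[i] adj suffixes → lcp
  [1] 0/1 → 2 ('aa')
  [2] 1/2 → 1 ('a')
  [3] 2/4 → 2 ('ab')
  [4] 4/8 → 0 ('')
  [5] 8/3 → 1 ('b')
  [6] 3/7 → 1 ('b')
  [7] 7/6 → 2 ('bb')
  [8] 6/5 → 3 ('bbb')

[0, 2, 1, 2, 0, 1, 1, 2, 3]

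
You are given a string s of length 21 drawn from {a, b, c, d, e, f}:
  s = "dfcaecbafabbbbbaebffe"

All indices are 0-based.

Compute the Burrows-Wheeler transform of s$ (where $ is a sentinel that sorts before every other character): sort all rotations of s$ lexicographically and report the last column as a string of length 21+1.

efbcbbcbbbaefe$faaadfb

rank  rotation                last
    0  $dfcaecbafabbbbbaebffe  e
    1  abbbbbaebffe$dfcaecbaf  f
    2  aebffe$dfcaecbafabbbbb  b
    3  aecbafabbbbbaebffe$dfc  c
    4  afabbbbbaebffe$dfcaecb  b
    5  baebffe$dfcaecbafabbbb  b
    6  bafabbbbbaebffe$dfcaec  c
    7  bbaebffe$dfcaecbafabbb  b
    8  bbbaebffe$dfcaecbafabb  b
    9  bbbbaebffe$dfcaecbafab  b
   10  bbbbbaebffe$dfcaecbafa  a
   11  bffe$dfcaecbafabbbbbae  e
   12  caecbafabbbbbaebffe$df  f
   13  cbafabbbbbaebffe$dfcae  e
   14  dfcaecbafabbbbbaebffe$  $
   15  e$dfcaecbafabbbbbaebff  f
   16  ebffe$dfcaecbafabbbbba  a
   17  ecbafabbbbbaebffe$dfca  a
   18  fabbbbbaebffe$dfcaecba  a
   19  fcaecbafabbbbbaebffe$d  d
   20  fe$dfcaecbafabbbbbaebf  f
   21  ffe$dfcaecbafabbbbbaeb  b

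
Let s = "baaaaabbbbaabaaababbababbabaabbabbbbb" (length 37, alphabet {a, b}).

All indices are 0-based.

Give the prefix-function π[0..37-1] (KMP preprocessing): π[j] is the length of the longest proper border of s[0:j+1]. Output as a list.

[0, 0, 0, 0, 0, 0, 1, 1, 1, 1, 2, 3, 1, 2, 3, 4, 1, 2, 1, 1, 2, 1, 2, 1, 1, 2, 1, 2, 3, 1, 1, 2, 1, 1, 1, 1, 1]

π[0] = 0
j=1 s[j]='a': π[1]=0 (border '')
j=2 s[j]='a': π[2]=0 (border '')
j=3 s[j]='a': π[3]=0 (border '')
j=4 s[j]='a': π[4]=0 (border '')
j=5 s[j]='a': π[5]=0 (border '')
j=6 s[j]='b': π[6]=1 (border 'b')
j=7 s[j]='b': k: 1→0; π[7]=1 (border 'b')
j=8 s[j]='b': k: 1→0; π[8]=1 (border 'b')
j=9 s[j]='b': k: 1→0; π[9]=1 (border 'b')
j=10 s[j]='a': π[10]=2 (border 'ba')
j=11 s[j]='a': π[11]=3 (border 'baa')
j=12 s[j]='b': k: 3→0; π[12]=1 (border 'b')
j=13 s[j]='a': π[13]=2 (border 'ba')
j=14 s[j]='a': π[14]=3 (border 'baa')
j=15 s[j]='a': π[15]=4 (border 'baaa')
j=16 s[j]='b': k: 4→0; π[16]=1 (border 'b')
j=17 s[j]='a': π[17]=2 (border 'ba')
j=18 s[j]='b': k: 2→0; π[18]=1 (border 'b')
j=19 s[j]='b': k: 1→0; π[19]=1 (border 'b')
j=20 s[j]='a': π[20]=2 (border 'ba')
j=21 s[j]='b': k: 2→0; π[21]=1 (border 'b')
j=22 s[j]='a': π[22]=2 (border 'ba')
j=23 s[j]='b': k: 2→0; π[23]=1 (border 'b')
j=24 s[j]='b': k: 1→0; π[24]=1 (border 'b')
j=25 s[j]='a': π[25]=2 (border 'ba')
j=26 s[j]='b': k: 2→0; π[26]=1 (border 'b')
j=27 s[j]='a': π[27]=2 (border 'ba')
j=28 s[j]='a': π[28]=3 (border 'baa')
j=29 s[j]='b': k: 3→0; π[29]=1 (border 'b')
j=30 s[j]='b': k: 1→0; π[30]=1 (border 'b')
j=31 s[j]='a': π[31]=2 (border 'ba')
j=32 s[j]='b': k: 2→0; π[32]=1 (border 'b')
j=33 s[j]='b': k: 1→0; π[33]=1 (border 'b')
j=34 s[j]='b': k: 1→0; π[34]=1 (border 'b')
j=35 s[j]='b': k: 1→0; π[35]=1 (border 'b')
j=36 s[j]='b': k: 1→0; π[36]=1 (border 'b')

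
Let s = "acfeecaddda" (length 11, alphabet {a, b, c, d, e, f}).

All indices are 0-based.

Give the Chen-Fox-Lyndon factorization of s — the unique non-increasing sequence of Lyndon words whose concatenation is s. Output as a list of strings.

emit factor 1: 'acfeecaddd' (i=0, period=10)
emit factor 2: 'a' (i=10, period=1)

["acfeecaddd", "a"]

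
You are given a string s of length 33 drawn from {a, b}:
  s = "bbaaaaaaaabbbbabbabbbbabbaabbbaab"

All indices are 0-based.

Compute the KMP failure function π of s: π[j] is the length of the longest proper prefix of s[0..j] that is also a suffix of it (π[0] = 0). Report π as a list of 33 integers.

[0, 1, 0, 0, 0, 0, 0, 0, 0, 0, 1, 2, 2, 2, 3, 1, 2, 3, 1, 2, 2, 2, 3, 1, 2, 3, 4, 1, 2, 2, 3, 4, 1]

π[0] = 0
j=1 s[j]='b': π[1]=1 (border 'b')
j=2 s[j]='a': k: 1→0; π[2]=0 (border '')
j=3 s[j]='a': π[3]=0 (border '')
j=4 s[j]='a': π[4]=0 (border '')
j=5 s[j]='a': π[5]=0 (border '')
j=6 s[j]='a': π[6]=0 (border '')
j=7 s[j]='a': π[7]=0 (border '')
j=8 s[j]='a': π[8]=0 (border '')
j=9 s[j]='a': π[9]=0 (border '')
j=10 s[j]='b': π[10]=1 (border 'b')
j=11 s[j]='b': π[11]=2 (border 'bb')
j=12 s[j]='b': k: 2→1; π[12]=2 (border 'bb')
j=13 s[j]='b': k: 2→1; π[13]=2 (border 'bb')
j=14 s[j]='a': π[14]=3 (border 'bba')
j=15 s[j]='b': k: 3→0; π[15]=1 (border 'b')
j=16 s[j]='b': π[16]=2 (border 'bb')
j=17 s[j]='a': π[17]=3 (border 'bba')
j=18 s[j]='b': k: 3→0; π[18]=1 (border 'b')
j=19 s[j]='b': π[19]=2 (border 'bb')
j=20 s[j]='b': k: 2→1; π[20]=2 (border 'bb')
j=21 s[j]='b': k: 2→1; π[21]=2 (border 'bb')
j=22 s[j]='a': π[22]=3 (border 'bba')
j=23 s[j]='b': k: 3→0; π[23]=1 (border 'b')
j=24 s[j]='b': π[24]=2 (border 'bb')
j=25 s[j]='a': π[25]=3 (border 'bba')
j=26 s[j]='a': π[26]=4 (border 'bbaa')
j=27 s[j]='b': k: 4→0; π[27]=1 (border 'b')
j=28 s[j]='b': π[28]=2 (border 'bb')
j=29 s[j]='b': k: 2→1; π[29]=2 (border 'bb')
j=30 s[j]='a': π[30]=3 (border 'bba')
j=31 s[j]='a': π[31]=4 (border 'bbaa')
j=32 s[j]='b': k: 4→0; π[32]=1 (border 'b')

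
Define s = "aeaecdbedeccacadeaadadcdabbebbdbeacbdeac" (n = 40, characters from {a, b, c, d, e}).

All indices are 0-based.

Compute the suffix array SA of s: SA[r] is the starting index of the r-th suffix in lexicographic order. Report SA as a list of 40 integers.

[17, 24, 38, 12, 33, 18, 20, 14, 0, 2, 28, 25, 29, 35, 31, 26, 6, 39, 11, 13, 34, 10, 22, 4, 23, 19, 30, 5, 21, 15, 36, 8, 16, 37, 32, 1, 27, 9, 3, 7]

sorted suffixes:
  #0 SA[0]=17  'aadadcdabbebbdbeacbdeac'
  #1 SA[1]=24  'abbebbdbeacbdeac'
  #2 SA[2]=38  'ac'
  #3 SA[3]=12  'acadeaadadcdabbebbdbeacbdeac'
  #4 SA[4]=33  'acbdeac'
  #5 SA[5]=18  'adadcdabbebbdbeacbdeac'
  #6 SA[6]=20  'adcdabbebbdbeacbdeac'
  #7 SA[7]=14  'adeaadadcdabbebbdbeacbdeac'
  #8 SA[8]=0  'aeaecdbedeccacadeaadadcdabbebbdbeacbdeac'
  #9 SA[9]=2  'aecdbedeccacadeaadadcdabbebbdbeacbdeac'
  #10 SA[10]=28  'bbdbeacbdeac'
  #11 SA[11]=25  'bbebbdbeacbdeac'
  #12 SA[12]=29  'bdbeacbdeac'
  #13 SA[13]=35  'bdeac'
  #14 SA[14]=31  'beacbdeac'
  #15 SA[15]=26  'bebbdbeacbdeac'
  #16 SA[16]=6  'bedeccacadeaadadcdabbebbdbeacbdeac'
  #17 SA[17]=39  'c'
  #18 SA[18]=11  'cacadeaadadcdabbebbdbeacbdeac'
  #19 SA[19]=13  'cadeaadadcdabbebbdbeacbdeac'
  #20 SA[20]=34  'cbdeac'
  #21 SA[21]=10  'ccacadeaadadcdabbebbdbeacbdeac'
  #22 SA[22]=22  'cdabbebbdbeacbdeac'
  #23 SA[23]=4  'cdbedeccacadeaadadcdabbebbdbeacbdeac'
  #24 SA[24]=23  'dabbebbdbeacbdeac'
  #25 SA[25]=19  'dadcdabbebbdbeacbdeac'
  #26 SA[26]=30  'dbeacbdeac'
  #27 SA[27]=5  'dbedeccacadeaadadcdabbebbdbeacbdeac'
  #28 SA[28]=21  'dcdabbebbdbeacbdeac'
  #29 SA[29]=15  'deaadadcdabbebbdbeacbdeac'
  #30 SA[30]=36  'deac'
  #31 SA[31]=8  'deccacadeaadadcdabbebbdbeacbdeac'
  #32 SA[32]=16  'eaadadcdabbebbdbeacbdeac'
  #33 SA[33]=37  'eac'
  #34 SA[34]=32  'eacbdeac'
  #35 SA[35]=1  'eaecdbedeccacadeaadadcdabbebbdbeacbdeac'
  #36 SA[36]=27  'ebbdbeacbdeac'
  #37 SA[37]=9  'eccacadeaadadcdabbebbdbeacbdeac'
  #38 SA[38]=3  'ecdbedeccacadeaadadcdabbebbdbeacbdeac'
  #39 SA[39]=7  'edeccacadeaadadcdabbebbdbeacbdeac'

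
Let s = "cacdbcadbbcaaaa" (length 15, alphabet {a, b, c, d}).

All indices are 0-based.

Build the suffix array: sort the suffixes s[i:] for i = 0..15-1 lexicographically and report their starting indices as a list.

[14, 13, 12, 11, 1, 6, 8, 9, 4, 10, 0, 5, 2, 7, 3]

sorted suffixes:
  #0 SA[0]=14  'a'
  #1 SA[1]=13  'aa'
  #2 SA[2]=12  'aaa'
  #3 SA[3]=11  'aaaa'
  #4 SA[4]=1  'acdbcadbbcaaaa'
  #5 SA[5]=6  'adbbcaaaa'
  #6 SA[6]=8  'bbcaaaa'
  #7 SA[7]=9  'bcaaaa'
  #8 SA[8]=4  'bcadbbcaaaa'
  #9 SA[9]=10  'caaaa'
  #10 SA[10]=0  'cacdbcadbbcaaaa'
  #11 SA[11]=5  'cadbbcaaaa'
  #12 SA[12]=2  'cdbcadbbcaaaa'
  #13 SA[13]=7  'dbbcaaaa'
  #14 SA[14]=3  'dbcadbbcaaaa'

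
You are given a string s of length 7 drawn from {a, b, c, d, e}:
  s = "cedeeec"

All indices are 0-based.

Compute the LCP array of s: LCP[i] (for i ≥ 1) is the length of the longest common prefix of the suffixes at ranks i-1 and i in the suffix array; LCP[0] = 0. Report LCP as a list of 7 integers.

sorted suffixes:
  #0 SA[0]=6  'c'
  #1 SA[1]=0  'cedeeec'
  #2 SA[2]=2  'deeec'
  #3 SA[3]=5  'ec'
  #4 SA[4]=1  'edeeec'
  #5 SA[5]=4  'eec'
  #6 SA[6]=3  'eeec'

SA = [6, 0, 2, 5, 1, 4, 3]
i: (SA[i-1],SA[i]) lcp shared
  1: (6,0) 1 'c'
  2: (0,2) 0 ''
  3: (2,5) 0 ''
  4: (5,1) 1 'e'
  5: (1,4) 1 'e'
  6: (4,3) 2 'ee'

[0, 1, 0, 0, 1, 1, 2]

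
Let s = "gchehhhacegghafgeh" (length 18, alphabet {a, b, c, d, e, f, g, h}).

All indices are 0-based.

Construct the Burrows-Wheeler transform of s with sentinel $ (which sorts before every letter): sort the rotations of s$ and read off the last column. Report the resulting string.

rank  rotation             last
    0  $gchehhhacegghafgeh  h
    1  acegghafgeh$gchehhh  h
    2  afgeh$gchehhhaceggh  h
    3  cegghafgeh$gchehhha  a
    4  chehhhacegghafgeh$g  g
    5  egghafgeh$gchehhhac  c
    6  eh$gchehhhacegghafg  g
    7  ehhhacegghafgeh$gch  h
    8  fgeh$gchehhhaceggha  a
    9  gchehhhacegghafgeh$  $
   10  geh$gchehhhacegghaf  f
   11  gghafgeh$gchehhhace  e
   12  ghafgeh$gchehhhaceg  g
   13  h$gchehhhacegghafge  e
   14  hacegghafgeh$gchehh  h
   15  hafgeh$gchehhhacegg  g
   16  hehhhacegghafgeh$gc  c
   17  hhacegghafgeh$gcheh  h
   18  hhhacegghafgeh$gche  e

hhhagcgha$fegehgche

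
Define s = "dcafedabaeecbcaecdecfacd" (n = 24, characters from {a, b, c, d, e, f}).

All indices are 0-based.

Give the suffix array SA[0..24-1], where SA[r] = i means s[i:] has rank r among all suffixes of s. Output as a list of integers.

[6, 21, 14, 8, 2, 7, 12, 13, 1, 11, 22, 16, 19, 23, 5, 0, 17, 10, 15, 18, 4, 9, 20, 3]

rank | idx | suffix
   0 |   6 | abaeecbcaecdecfacd
   1 |  21 | acd
   2 |  14 | aecdecfacd
   3 |   8 | aeecbcaecdecfacd
   4 |   2 | afedabaeecbcaecdecfacd
   5 |   7 | baeecbcaecdecfacd
   6 |  12 | bcaecdecfacd
   7 |  13 | caecdecfacd
   8 |   1 | cafedabaeecbcaecdecfacd
   9 |  11 | cbcaecdecfacd
  10 |  22 | cd
  11 |  16 | cdecfacd
  12 |  19 | cfacd
  13 |  23 | d
  14 |   5 | dabaeecbcaecdecfacd
  15 |   0 | dcafedabaeecbcaecdecfacd
  16 |  17 | decfacd
  17 |  10 | ecbcaecdecfacd
  18 |  15 | ecdecfacd
  19 |  18 | ecfacd
  20 |   4 | edabaeecbcaecdecfacd
  21 |   9 | eecbcaecdecfacd
  22 |  20 | facd
  23 |   3 | fedabaeecbcaecdecfacd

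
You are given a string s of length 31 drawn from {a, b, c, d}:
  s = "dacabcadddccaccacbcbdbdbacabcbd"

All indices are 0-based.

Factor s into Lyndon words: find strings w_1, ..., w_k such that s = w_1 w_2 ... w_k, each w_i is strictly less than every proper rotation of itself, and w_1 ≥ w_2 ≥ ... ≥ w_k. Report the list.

["d", "ac", "abcadddccaccacbcbdbdbacabcbd"]

emit factor 1: 'd' (i=0, period=1)
emit factor 2: 'ac' (i=1, period=2)
emit factor 3: 'abcadddccaccacbcbdbdbacabcbd' (i=3, period=28)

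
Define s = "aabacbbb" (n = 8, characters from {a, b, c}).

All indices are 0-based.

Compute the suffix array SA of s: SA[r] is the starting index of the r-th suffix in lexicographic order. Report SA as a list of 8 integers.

rank | idx | suffix
   0 |   0 | aabacbbb
   1 |   1 | abacbbb
   2 |   3 | acbbb
   3 |   7 | b
   4 |   2 | bacbbb
   5 |   6 | bb
   6 |   5 | bbb
   7 |   4 | cbbb

[0, 1, 3, 7, 2, 6, 5, 4]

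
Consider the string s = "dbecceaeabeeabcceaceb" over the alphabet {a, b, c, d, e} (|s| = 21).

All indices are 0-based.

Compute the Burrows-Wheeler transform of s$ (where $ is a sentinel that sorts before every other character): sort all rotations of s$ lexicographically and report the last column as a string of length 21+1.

beeeeeadabecca$eacccbb

rank  rotation                last
    0  $dbecceaeabeeabcceaceb  b
    1  abcceaceb$dbecceaeabee  e
    2  abeeabcceaceb$dbecceae  e
    3  aceb$dbecceaeabeeabcce  e
    4  aeabeeabcceaceb$dbecce  e
    5  b$dbecceaeabeeabcceace  e
    6  bcceaceb$dbecceaeabeea  a
    7  becceaeabeeabcceaceb$d  d
    8  beeabcceaceb$dbecceaea  a
    9  cceaceb$dbecceaeabeeab  b
   10  cceaeabeeabcceaceb$dbe  e
   11  ceaceb$dbecceaeabeeabc  c
   12  ceaeabeeabcceaceb$dbec  c
   13  ceb$dbecceaeabeeabccea  a
   14  dbecceaeabeeabcceaceb$  $
   15  eabcceaceb$dbecceaeabe  e
   16  eabeeabcceaceb$dbeccea  a
   17  eaceb$dbecceaeabeeabcc  c
   18  eaeabeeabcceaceb$dbecc  c
   19  eb$dbecceaeabeeabcceac  c
   20  ecceaeabeeabcceaceb$db  b
   21  eeabcceaceb$dbecceaeab  b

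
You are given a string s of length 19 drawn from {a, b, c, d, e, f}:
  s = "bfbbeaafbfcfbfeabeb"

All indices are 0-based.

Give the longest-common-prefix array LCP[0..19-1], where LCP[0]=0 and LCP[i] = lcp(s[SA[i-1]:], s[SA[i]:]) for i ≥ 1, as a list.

[0, 1, 1, 0, 1, 1, 2, 1, 2, 2, 0, 0, 2, 1, 0, 2, 3, 1, 1]

sorted suffixes:
  #0 SA[0]=5  'aafbfcfbfeabeb'
  #1 SA[1]=15  'abeb'
  #2 SA[2]=6  'afbfcfbfeabeb'
  #3 SA[3]=18  'b'
  #4 SA[4]=2  'bbeaafbfcfbfeabeb'
  #5 SA[5]=3  'beaafbfcfbfeabeb'
  #6 SA[6]=16  'beb'
  #7 SA[7]=0  'bfbbeaafbfcfbfeabeb'
  #8 SA[8]=8  'bfcfbfeabeb'
  #9 SA[9]=12  'bfeabeb'
  #10 SA[10]=10  'cfbfeabeb'
  #11 SA[11]=4  'eaafbfcfbfeabeb'
  #12 SA[12]=14  'eabeb'
  #13 SA[13]=17  'eb'
  #14 SA[14]=1  'fbbeaafbfcfbfeabeb'
  #15 SA[15]=7  'fbfcfbfeabeb'
  #16 SA[16]=11  'fbfeabeb'
  #17 SA[17]=9  'fcfbfeabeb'
  #18 SA[18]=13  'feabeb'

SA = [5, 15, 6, 18, 2, 3, 16, 0, 8, 12, 10, 4, 14, 17, 1, 7, 11, 9, 13]
rank  pair      lcp
   1  s[5:],s[15:]  1  'a'
   2  s[15:],s[6:]  1  'a'
   3  s[6:],s[18:]  0  ''
   4  s[18:],s[2:]  1  'b'
   5  s[2:],s[3:]  1  'b'
   6  s[3:],s[16:]  2  'be'
   7  s[16:],s[0:]  1  'b'
   8  s[0:],s[8:]  2  'bf'
   9  s[8:],s[12:]  2  'bf'
  10  s[12:],s[10:]  0  ''
  11  s[10:],s[4:]  0  ''
  12  s[4:],s[14:]  2  'ea'
  13  s[14:],s[17:]  1  'e'
  14  s[17:],s[1:]  0  ''
  15  s[1:],s[7:]  2  'fb'
  16  s[7:],s[11:]  3  'fbf'
  17  s[11:],s[9:]  1  'f'
  18  s[9:],s[13:]  1  'f'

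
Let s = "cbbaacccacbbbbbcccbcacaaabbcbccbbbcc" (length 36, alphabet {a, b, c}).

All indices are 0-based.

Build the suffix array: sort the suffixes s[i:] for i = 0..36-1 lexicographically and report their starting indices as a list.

rank | idx | suffix
   0 |  22 | aaabbcbccbbbcc
   1 |  23 | aabbcbccbbbcc
   2 |   3 | aacccacbbbbbcccbcacaaabbcbccbbbcc
   3 |  24 | abbcbccbbbcc
   4 |  20 | acaaabbcbccbbbcc
   5 |   8 | acbbbbbcccbcacaaabbcbccbbbcc
   6 |   4 | acccacbbbbbcccbcacaaabbcbccbbbcc
   7 |   2 | baacccacbbbbbcccbcacaaabbcbccbbbcc
   8 |   1 | bbaacccacbbbbbcccbcacaaabbcbccbbbcc
   9 |  10 | bbbbbcccbcacaaabbcbccbbbcc
  10 |  11 | bbbbcccbcacaaabbcbccbbbcc
  11 |  31 | bbbcc
  12 |  12 | bbbcccbcacaaabbcbccbbbcc
  13 |  25 | bbcbccbbbcc
  14 |  32 | bbcc
  15 |  13 | bbcccbcacaaabbcbccbbbcc
  16 |  18 | bcacaaabbcbccbbbcc
  17 |  26 | bcbccbbbcc
  18 |  33 | bcc
  19 |  28 | bccbbbcc
  20 |  14 | bcccbcacaaabbcbccbbbcc
  21 |  35 | c
  22 |  21 | caaabbcbccbbbcc
  23 |  19 | cacaaabbcbccbbbcc
  24 |   7 | cacbbbbbcccbcacaaabbcbccbbbcc
  25 |   0 | cbbaacccacbbbbbcccbcacaaabbcbccbbbcc
  26 |   9 | cbbbbbcccbcacaaabbcbccbbbcc
  27 |  30 | cbbbcc
  28 |  17 | cbcacaaabbcbccbbbcc
  29 |  27 | cbccbbbcc
  30 |  34 | cc
  31 |   6 | ccacbbbbbcccbcacaaabbcbccbbbcc
  32 |  29 | ccbbbcc
  33 |  16 | ccbcacaaabbcbccbbbcc
  34 |   5 | cccacbbbbbcccbcacaaabbcbccbbbcc
  35 |  15 | cccbcacaaabbcbccbbbcc

[22, 23, 3, 24, 20, 8, 4, 2, 1, 10, 11, 31, 12, 25, 32, 13, 18, 26, 33, 28, 14, 35, 21, 19, 7, 0, 9, 30, 17, 27, 34, 6, 29, 16, 5, 15]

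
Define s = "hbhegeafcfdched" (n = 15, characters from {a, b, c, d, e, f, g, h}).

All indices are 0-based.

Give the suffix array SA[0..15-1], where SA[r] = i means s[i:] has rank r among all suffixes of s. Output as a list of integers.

sorted suffixes:
  #0 SA[0]=6  'afcfdched'
  #1 SA[1]=1  'bhegeafcfdched'
  #2 SA[2]=8  'cfdched'
  #3 SA[3]=11  'ched'
  #4 SA[4]=14  'd'
  #5 SA[5]=10  'dched'
  #6 SA[6]=5  'eafcfdched'
  #7 SA[7]=13  'ed'
  #8 SA[8]=3  'egeafcfdched'
  #9 SA[9]=7  'fcfdched'
  #10 SA[10]=9  'fdched'
  #11 SA[11]=4  'geafcfdched'
  #12 SA[12]=0  'hbhegeafcfdched'
  #13 SA[13]=12  'hed'
  #14 SA[14]=2  'hegeafcfdched'

[6, 1, 8, 11, 14, 10, 5, 13, 3, 7, 9, 4, 0, 12, 2]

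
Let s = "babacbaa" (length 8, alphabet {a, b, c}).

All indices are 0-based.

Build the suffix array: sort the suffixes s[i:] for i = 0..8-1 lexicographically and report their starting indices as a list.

[7, 6, 1, 3, 5, 0, 2, 4]

rank→(start, suffix):
  0 → (7, 'a')
  1 → (6, 'aa')
  2 → (1, 'abacbaa')
  3 → (3, 'acbaa')
  4 → (5, 'baa')
  5 → (0, 'babacbaa')
  6 → (2, 'bacbaa')
  7 → (4, 'cbaa')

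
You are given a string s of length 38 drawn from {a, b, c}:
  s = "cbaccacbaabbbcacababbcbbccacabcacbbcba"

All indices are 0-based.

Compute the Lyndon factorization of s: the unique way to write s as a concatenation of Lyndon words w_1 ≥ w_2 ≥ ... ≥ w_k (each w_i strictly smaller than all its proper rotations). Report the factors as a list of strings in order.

emit factor 1: 'c' (i=0, period=1)
emit factor 2: 'b' (i=1, period=1)
emit factor 3: 'acc' (i=2, period=3)
emit factor 4: 'acb' (i=5, period=3)
emit factor 5: 'aabbbcacababbcbbccacabcacbbcb' (i=8, period=29)
emit factor 6: 'a' (i=37, period=1)

["c", "b", "acc", "acb", "aabbbcacababbcbbccacabcacbbcb", "a"]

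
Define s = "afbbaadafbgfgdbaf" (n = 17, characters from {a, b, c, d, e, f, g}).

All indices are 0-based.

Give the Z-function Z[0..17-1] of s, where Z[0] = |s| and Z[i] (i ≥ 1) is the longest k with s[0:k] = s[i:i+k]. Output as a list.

[17, 0, 0, 0, 1, 1, 0, 3, 0, 0, 0, 0, 0, 0, 0, 2, 0]

Z[0]=17
i=1: outside box; Z[1]=0
i=2: outside box; Z[2]=0
i=3: outside box; Z[3]=0
i=4: outside box; Z[4]=1 grow→box=[4,5)
i=5: outside box; Z[5]=1 grow→box=[5,6)
i=6: outside box; Z[6]=0
i=7: outside box; Z[7]=3 grow→box=[7,10)
i=8: min(r-i=2, Z[1]=0)=0; Z[8]=0
i=9: min(r-i=1, Z[2]=0)=0; Z[9]=0
i=10: outside box; Z[10]=0
i=11: outside box; Z[11]=0
i=12: outside box; Z[12]=0
i=13: outside box; Z[13]=0
i=14: outside box; Z[14]=0
i=15: outside box; Z[15]=2 grow→box=[15,17)
i=16: min(r-i=1, Z[1]=0)=0; Z[16]=0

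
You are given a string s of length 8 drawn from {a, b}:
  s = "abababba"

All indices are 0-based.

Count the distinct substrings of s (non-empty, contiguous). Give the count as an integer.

rank→(start, suffix):
  0 → (7, 'a')
  1 → (0, 'abababba')
  2 → (2, 'ababba')
  3 → (4, 'abba')
  4 → (6, 'ba')
  5 → (1, 'bababba')
  6 → (3, 'babba')
  7 → (5, 'bba')

SA = [7, 0, 2, 4, 6, 1, 3, 5]
i: (SA[i-1],SA[i]) lcp shared
  1: (7,0) 1 'a'
  2: (0,2) 4 'abab'
  3: (2,4) 2 'ab'
  4: (4,6) 0 ''
  5: (6,1) 2 'ba'
  6: (1,3) 3 'bab'
  7: (3,5) 1 'b'

n(n+1)/2 = 8·9/2 = 36
Σ LCP = 0 + 1 + 4 + 2 + 0 + 2 + 3 + 1 = 13
distinct = 36 − 13 = 23

23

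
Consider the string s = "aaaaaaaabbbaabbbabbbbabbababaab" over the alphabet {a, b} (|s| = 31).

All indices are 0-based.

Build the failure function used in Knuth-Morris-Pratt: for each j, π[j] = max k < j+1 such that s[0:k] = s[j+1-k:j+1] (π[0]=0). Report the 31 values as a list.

π[0] = 0
j=1 s[j]='a': π[1]=1 (border 'a')
j=2 s[j]='a': π[2]=2 (border 'aa')
j=3 s[j]='a': π[3]=3 (border 'aaa')
j=4 s[j]='a': π[4]=4 (border 'aaaa')
j=5 s[j]='a': π[5]=5 (border 'aaaaa')
j=6 s[j]='a': π[6]=6 (border 'aaaaaa')
j=7 s[j]='a': π[7]=7 (border 'aaaaaaa')
j=8 s[j]='b': k: 7→6→5→4→3→2→1→0; π[8]=0 (border '')
j=9 s[j]='b': π[9]=0 (border '')
j=10 s[j]='b': π[10]=0 (border '')
j=11 s[j]='a': π[11]=1 (border 'a')
j=12 s[j]='a': π[12]=2 (border 'aa')
j=13 s[j]='b': k: 2→1→0; π[13]=0 (border '')
j=14 s[j]='b': π[14]=0 (border '')
j=15 s[j]='b': π[15]=0 (border '')
j=16 s[j]='a': π[16]=1 (border 'a')
j=17 s[j]='b': k: 1→0; π[17]=0 (border '')
j=18 s[j]='b': π[18]=0 (border '')
j=19 s[j]='b': π[19]=0 (border '')
j=20 s[j]='b': π[20]=0 (border '')
j=21 s[j]='a': π[21]=1 (border 'a')
j=22 s[j]='b': k: 1→0; π[22]=0 (border '')
j=23 s[j]='b': π[23]=0 (border '')
j=24 s[j]='a': π[24]=1 (border 'a')
j=25 s[j]='b': k: 1→0; π[25]=0 (border '')
j=26 s[j]='a': π[26]=1 (border 'a')
j=27 s[j]='b': k: 1→0; π[27]=0 (border '')
j=28 s[j]='a': π[28]=1 (border 'a')
j=29 s[j]='a': π[29]=2 (border 'aa')
j=30 s[j]='b': k: 2→1→0; π[30]=0 (border '')

[0, 1, 2, 3, 4, 5, 6, 7, 0, 0, 0, 1, 2, 0, 0, 0, 1, 0, 0, 0, 0, 1, 0, 0, 1, 0, 1, 0, 1, 2, 0]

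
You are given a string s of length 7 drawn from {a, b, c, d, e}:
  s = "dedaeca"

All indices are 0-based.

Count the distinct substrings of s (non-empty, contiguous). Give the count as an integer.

25

rank | idx | suffix
   0 |   6 | a
   1 |   3 | aeca
   2 |   5 | ca
   3 |   2 | daeca
   4 |   0 | dedaeca
   5 |   4 | eca
   6 |   1 | edaeca

SA = [6, 3, 5, 2, 0, 4, 1]
i: (SA[i-1],SA[i]) lcp shared
  1: (6,3) 1 'a'
  2: (3,5) 0 ''
  3: (5,2) 0 ''
  4: (2,0) 1 'd'
  5: (0,4) 0 ''
  6: (4,1) 1 'e'

n(n+1)/2 = 7·8/2 = 28
Σ LCP = 0 + 1 + 0 + 0 + 1 + 0 + 1 = 3
distinct = 28 − 3 = 25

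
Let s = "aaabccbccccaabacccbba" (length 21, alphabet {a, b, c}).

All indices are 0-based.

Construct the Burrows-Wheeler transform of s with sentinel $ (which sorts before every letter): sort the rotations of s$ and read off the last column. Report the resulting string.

rank  rotation                last
    0  $aaabccbccccaabacccbba  a
    1  a$aaabccbccccaabacccbb  b
    2  aaabccbccccaabacccbba$  $
    3  aabacccbba$aaabccbcccc  c
    4  aabccbccccaabacccbba$a  a
    5  abacccbba$aaabccbcccca  a
    6  abccbccccaabacccbba$aa  a
    7  acccbba$aaabccbccccaab  b
    8  ba$aaabccbccccaabacccb  b
    9  bacccbba$aaabccbccccaa  a
   10  bba$aaabccbccccaabaccc  c
   11  bccbccccaabacccbba$aaa  a
   12  bccccaabacccbba$aaabcc  c
   13  caabacccbba$aaabccbccc  c
   14  cbba$aaabccbccccaabacc  c
   15  cbccccaabacccbba$aaabc  c
   16  ccaabacccbba$aaabccbcc  c
   17  ccbba$aaabccbccccaabac  c
   18  ccbccccaabacccbba$aaab  b
   19  cccaabacccbba$aaabccbc  c
   20  cccbba$aaabccbccccaaba  a
   21  ccccaabacccbba$aaabccb  b

ab$caaabbacaccccccbcab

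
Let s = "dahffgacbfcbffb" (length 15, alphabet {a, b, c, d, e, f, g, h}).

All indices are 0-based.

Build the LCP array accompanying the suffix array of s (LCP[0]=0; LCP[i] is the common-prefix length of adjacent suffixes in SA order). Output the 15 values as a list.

[0, 1, 0, 1, 2, 0, 3, 0, 0, 1, 1, 2, 1, 0, 0]

sorted suffixes:
  #0 SA[0]=6  'acbfcbffb'
  #1 SA[1]=1  'ahffgacbfcbffb'
  #2 SA[2]=14  'b'
  #3 SA[3]=8  'bfcbffb'
  #4 SA[4]=11  'bffb'
  #5 SA[5]=7  'cbfcbffb'
  #6 SA[6]=10  'cbffb'
  #7 SA[7]=0  'dahffgacbfcbffb'
  #8 SA[8]=13  'fb'
  #9 SA[9]=9  'fcbffb'
  #10 SA[10]=12  'ffb'
  #11 SA[11]=3  'ffgacbfcbffb'
  #12 SA[12]=4  'fgacbfcbffb'
  #13 SA[13]=5  'gacbfcbffb'
  #14 SA[14]=2  'hffgacbfcbffb'

SA = [6, 1, 14, 8, 11, 7, 10, 0, 13, 9, 12, 3, 4, 5, 2]
[i] adj suffixes → lcp
  [1] 6/1 → 1 ('a')
  [2] 1/14 → 0 ('')
  [3] 14/8 → 1 ('b')
  [4] 8/11 → 2 ('bf')
  [5] 11/7 → 0 ('')
  [6] 7/10 → 3 ('cbf')
  [7] 10/0 → 0 ('')
  [8] 0/13 → 0 ('')
  [9] 13/9 → 1 ('f')
  [10] 9/12 → 1 ('f')
  [11] 12/3 → 2 ('ff')
  [12] 3/4 → 1 ('f')
  [13] 4/5 → 0 ('')
  [14] 5/2 → 0 ('')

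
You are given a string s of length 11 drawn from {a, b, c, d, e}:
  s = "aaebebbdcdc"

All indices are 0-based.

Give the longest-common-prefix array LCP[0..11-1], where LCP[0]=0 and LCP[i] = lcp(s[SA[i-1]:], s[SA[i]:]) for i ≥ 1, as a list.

rank | idx | suffix
   0 |   0 | aaebebbdcdc
   1 |   1 | aebebbdcdc
   2 |   5 | bbdcdc
   3 |   6 | bdcdc
   4 |   3 | bebbdcdc
   5 |  10 | c
   6 |   8 | cdc
   7 |   9 | dc
   8 |   7 | dcdc
   9 |   4 | ebbdcdc
  10 |   2 | ebebbdcdc

SA = [0, 1, 5, 6, 3, 10, 8, 9, 7, 4, 2]
[i] adj suffixes → lcp
  [1] 0/1 → 1 ('a')
  [2] 1/5 → 0 ('')
  [3] 5/6 → 1 ('b')
  [4] 6/3 → 1 ('b')
  [5] 3/10 → 0 ('')
  [6] 10/8 → 1 ('c')
  [7] 8/9 → 0 ('')
  [8] 9/7 → 2 ('dc')
  [9] 7/4 → 0 ('')
  [10] 4/2 → 2 ('eb')

[0, 1, 0, 1, 1, 0, 1, 0, 2, 0, 2]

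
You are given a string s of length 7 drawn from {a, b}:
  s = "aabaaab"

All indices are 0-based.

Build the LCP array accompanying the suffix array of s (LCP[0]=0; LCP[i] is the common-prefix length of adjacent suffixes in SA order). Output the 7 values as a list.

[0, 2, 3, 1, 2, 0, 1]

sorted suffixes:
  #0 SA[0]=3  'aaab'
  #1 SA[1]=4  'aab'
  #2 SA[2]=0  'aabaaab'
  #3 SA[3]=5  'ab'
  #4 SA[4]=1  'abaaab'
  #5 SA[5]=6  'b'
  #6 SA[6]=2  'baaab'

SA = [3, 4, 0, 5, 1, 6, 2]
[i] adj suffixes → lcp
  [1] 3/4 → 2 ('aa')
  [2] 4/0 → 3 ('aab')
  [3] 0/5 → 1 ('a')
  [4] 5/1 → 2 ('ab')
  [5] 1/6 → 0 ('')
  [6] 6/2 → 1 ('b')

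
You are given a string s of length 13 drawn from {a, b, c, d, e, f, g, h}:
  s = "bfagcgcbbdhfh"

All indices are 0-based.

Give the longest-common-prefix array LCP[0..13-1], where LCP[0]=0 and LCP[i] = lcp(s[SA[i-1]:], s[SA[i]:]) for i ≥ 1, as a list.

rank | idx | suffix
   0 |   2 | agcgcbbdhfh
   1 |   7 | bbdhfh
   2 |   8 | bdhfh
   3 |   0 | bfagcgcbbdhfh
   4 |   6 | cbbdhfh
   5 |   4 | cgcbbdhfh
   6 |   9 | dhfh
   7 |   1 | fagcgcbbdhfh
   8 |  11 | fh
   9 |   5 | gcbbdhfh
  10 |   3 | gcgcbbdhfh
  11 |  12 | h
  12 |  10 | hfh

SA = [2, 7, 8, 0, 6, 4, 9, 1, 11, 5, 3, 12, 10]
[i] adj suffixes → lcp
  [1] 2/7 → 0 ('')
  [2] 7/8 → 1 ('b')
  [3] 8/0 → 1 ('b')
  [4] 0/6 → 0 ('')
  [5] 6/4 → 1 ('c')
  [6] 4/9 → 0 ('')
  [7] 9/1 → 0 ('')
  [8] 1/11 → 1 ('f')
  [9] 11/5 → 0 ('')
  [10] 5/3 → 2 ('gc')
  [11] 3/12 → 0 ('')
  [12] 12/10 → 1 ('h')

[0, 0, 1, 1, 0, 1, 0, 0, 1, 0, 2, 0, 1]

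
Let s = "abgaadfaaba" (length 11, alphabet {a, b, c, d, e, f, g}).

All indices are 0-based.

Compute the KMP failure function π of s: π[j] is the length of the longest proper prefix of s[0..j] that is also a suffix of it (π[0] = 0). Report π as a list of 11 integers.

[0, 0, 0, 1, 1, 0, 0, 1, 1, 2, 1]

π[0] = 0
j=1 s[j]='b': π[1]=0 (border '')
j=2 s[j]='g': π[2]=0 (border '')
j=3 s[j]='a': π[3]=1 (border 'a')
j=4 s[j]='a': k: 1→0; π[4]=1 (border 'a')
j=5 s[j]='d': k: 1→0; π[5]=0 (border '')
j=6 s[j]='f': π[6]=0 (border '')
j=7 s[j]='a': π[7]=1 (border 'a')
j=8 s[j]='a': k: 1→0; π[8]=1 (border 'a')
j=9 s[j]='b': π[9]=2 (border 'ab')
j=10 s[j]='a': k: 2→0; π[10]=1 (border 'a')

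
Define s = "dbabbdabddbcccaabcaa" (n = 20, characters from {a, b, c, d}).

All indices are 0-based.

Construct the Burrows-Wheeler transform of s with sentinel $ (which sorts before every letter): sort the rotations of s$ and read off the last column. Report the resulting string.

aaccbaddaadbabccbb$db

rank  rotation               last
    0  $dbabbdabddbcccaabcaa  a
    1  a$dbabbdabddbcccaabca  a
    2  aa$dbabbdabddbcccaabc  c
    3  aabcaa$dbabbdabddbccc  c
    4  abbdabddbcccaabcaa$db  b
    5  abcaa$dbabbdabddbccca  a
    6  abddbcccaabcaa$dbabbd  d
    7  babbdabddbcccaabcaa$d  d
    8  bbdabddbcccaabcaa$dba  a
    9  bcaa$dbabbdabddbcccaa  a
   10  bcccaabcaa$dbabbdabdd  d
   11  bdabddbcccaabcaa$dbab  b
   12  bddbcccaabcaa$dbabbda  a
   13  caa$dbabbdabddbcccaab  b
   14  caabcaa$dbabbdabddbcc  c
   15  ccaabcaa$dbabbdabddbc  c
   16  cccaabcaa$dbabbdabddb  b
   17  dabddbcccaabcaa$dbabb  b
   18  dbabbdabddbcccaabcaa$  $
   19  dbcccaabcaa$dbabbdabd  d
   20  ddbcccaabcaa$dbabbdab  b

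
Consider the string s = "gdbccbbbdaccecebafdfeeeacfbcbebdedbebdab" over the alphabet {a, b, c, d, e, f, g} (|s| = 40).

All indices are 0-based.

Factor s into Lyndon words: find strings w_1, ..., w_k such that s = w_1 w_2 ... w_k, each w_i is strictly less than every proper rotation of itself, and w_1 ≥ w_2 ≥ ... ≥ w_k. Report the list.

["g", "d", "bcc", "bbbd", "accecebafdfeeeacfbcbebdedbebd", "ab"]

emit factor 1: 'g' (i=0, period=1)
emit factor 2: 'd' (i=1, period=1)
emit factor 3: 'bcc' (i=2, period=3)
emit factor 4: 'bbbd' (i=5, period=4)
emit factor 5: 'accecebafdfeeeacfbcbebdedbebd' (i=9, period=29)
emit factor 6: 'ab' (i=38, period=2)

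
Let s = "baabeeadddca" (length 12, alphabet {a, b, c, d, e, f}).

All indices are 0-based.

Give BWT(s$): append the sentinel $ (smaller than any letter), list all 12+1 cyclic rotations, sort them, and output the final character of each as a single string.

rank  rotation       last
    0  $baabeeadddca  a
    1  a$baabeeadddc  c
    2  aabeeadddca$b  b
    3  abeeadddca$ba  a
    4  adddca$baabee  e
    5  baabeeadddca$  $
    6  beeadddca$baa  a
    7  ca$baabeeaddd  d
    8  dca$baabeeadd  d
    9  ddca$baabeead  d
   10  dddca$baabeea  a
   11  eadddca$baabe  e
   12  eeadddca$baab  b

acbae$adddaeb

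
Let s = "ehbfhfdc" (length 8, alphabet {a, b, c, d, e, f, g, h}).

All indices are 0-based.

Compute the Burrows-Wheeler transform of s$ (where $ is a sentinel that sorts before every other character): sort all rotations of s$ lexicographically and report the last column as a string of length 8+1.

rank  rotation   last
    0  $ehbfhfdc  c
    1  bfhfdc$eh  h
    2  c$ehbfhfd  d
    3  dc$ehbfhf  f
    4  ehbfhfdc$  $
    5  fdc$ehbfh  h
    6  fhfdc$ehb  b
    7  hbfhfdc$e  e
    8  hfdc$ehbf  f

chdf$hbef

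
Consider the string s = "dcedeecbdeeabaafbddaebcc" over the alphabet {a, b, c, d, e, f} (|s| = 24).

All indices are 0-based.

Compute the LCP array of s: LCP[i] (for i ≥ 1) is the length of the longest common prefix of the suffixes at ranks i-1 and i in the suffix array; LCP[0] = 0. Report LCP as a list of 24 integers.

[0, 1, 1, 1, 0, 1, 1, 2, 0, 1, 1, 1, 0, 1, 1, 1, 3, 0, 1, 1, 1, 1, 2, 0]

sorted suffixes:
  #0 SA[0]=13  'aafbddaebcc'
  #1 SA[1]=11  'abaafbddaebcc'
  #2 SA[2]=19  'aebcc'
  #3 SA[3]=14  'afbddaebcc'
  #4 SA[4]=12  'baafbddaebcc'
  #5 SA[5]=21  'bcc'
  #6 SA[6]=16  'bddaebcc'
  #7 SA[7]=7  'bdeeabaafbddaebcc'
  #8 SA[8]=23  'c'
  #9 SA[9]=6  'cbdeeabaafbddaebcc'
  #10 SA[10]=22  'cc'
  #11 SA[11]=1  'cedeecbdeeabaafbddaebcc'
  #12 SA[12]=18  'daebcc'
  #13 SA[13]=0  'dcedeecbdeeabaafbddaebcc'
  #14 SA[14]=17  'ddaebcc'
  #15 SA[15]=8  'deeabaafbddaebcc'
  #16 SA[16]=3  'deecbdeeabaafbddaebcc'
  #17 SA[17]=10  'eabaafbddaebcc'
  #18 SA[18]=20  'ebcc'
  #19 SA[19]=5  'ecbdeeabaafbddaebcc'
  #20 SA[20]=2  'edeecbdeeabaafbddaebcc'
  #21 SA[21]=9  'eeabaafbddaebcc'
  #22 SA[22]=4  'eecbdeeabaafbddaebcc'
  #23 SA[23]=15  'fbddaebcc'

SA = [13, 11, 19, 14, 12, 21, 16, 7, 23, 6, 22, 1, 18, 0, 17, 8, 3, 10, 20, 5, 2, 9, 4, 15]
i: (SA[i-1],SA[i]) lcp shared
  1: (13,11) 1 'a'
  2: (11,19) 1 'a'
  3: (19,14) 1 'a'
  4: (14,12) 0 ''
  5: (12,21) 1 'b'
  6: (21,16) 1 'b'
  7: (16,7) 2 'bd'
  8: (7,23) 0 ''
  9: (23,6) 1 'c'
  10: (6,22) 1 'c'
  11: (22,1) 1 'c'
  12: (1,18) 0 ''
  13: (18,0) 1 'd'
  14: (0,17) 1 'd'
  15: (17,8) 1 'd'
  16: (8,3) 3 'dee'
  17: (3,10) 0 ''
  18: (10,20) 1 'e'
  19: (20,5) 1 'e'
  20: (5,2) 1 'e'
  21: (2,9) 1 'e'
  22: (9,4) 2 'ee'
  23: (4,15) 0 ''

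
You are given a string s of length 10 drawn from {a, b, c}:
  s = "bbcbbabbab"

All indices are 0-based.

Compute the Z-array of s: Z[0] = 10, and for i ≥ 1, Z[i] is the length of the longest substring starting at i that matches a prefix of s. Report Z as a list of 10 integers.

Z[0]=10
i=1: fresh scan; Z[1]=1 grow→box=[1,2)
i=2: fresh scan; Z[2]=0
i=3: fresh scan; Z[3]=2 grow→box=[3,5)
i=4: min(r-i=1, Z[1]=1)=1; Z[4]=1
i=5: fresh scan; Z[5]=0
i=6: fresh scan; Z[6]=2 grow→box=[6,8)
i=7: min(r-i=1, Z[1]=1)=1; Z[7]=1
i=8: fresh scan; Z[8]=0
i=9: fresh scan; Z[9]=1 grow→box=[9,10)

[10, 1, 0, 2, 1, 0, 2, 1, 0, 1]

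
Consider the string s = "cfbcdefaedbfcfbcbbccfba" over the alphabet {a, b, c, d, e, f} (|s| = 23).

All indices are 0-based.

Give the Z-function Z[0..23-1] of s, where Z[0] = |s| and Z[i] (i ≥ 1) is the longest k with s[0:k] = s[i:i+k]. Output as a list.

Z[0]=23
i=1: fresh scan; Z[1]=0
i=2: fresh scan; Z[2]=0
i=3: fresh scan; Z[3]=1 extend→box=[3,4)
i=4: fresh scan; Z[4]=0
i=5: fresh scan; Z[5]=0
i=6: fresh scan; Z[6]=0
i=7: fresh scan; Z[7]=0
i=8: fresh scan; Z[8]=0
i=9: fresh scan; Z[9]=0
i=10: fresh scan; Z[10]=0
i=11: fresh scan; Z[11]=0
i=12: fresh scan; Z[12]=4 extend→box=[12,16)
i=13: min(r-i=3, Z[1]=0)=0; Z[13]=0
i=14: min(r-i=2, Z[2]=0)=0; Z[14]=0
i=15: min(r-i=1, Z[3]=1)=1; Z[15]=1
i=16: fresh scan; Z[16]=0
i=17: fresh scan; Z[17]=0
i=18: fresh scan; Z[18]=1 extend→box=[18,19)
i=19: fresh scan; Z[19]=3 extend→box=[19,22)
i=20: min(r-i=2, Z[1]=0)=0; Z[20]=0
i=21: min(r-i=1, Z[2]=0)=0; Z[21]=0
i=22: fresh scan; Z[22]=0

[23, 0, 0, 1, 0, 0, 0, 0, 0, 0, 0, 0, 4, 0, 0, 1, 0, 0, 1, 3, 0, 0, 0]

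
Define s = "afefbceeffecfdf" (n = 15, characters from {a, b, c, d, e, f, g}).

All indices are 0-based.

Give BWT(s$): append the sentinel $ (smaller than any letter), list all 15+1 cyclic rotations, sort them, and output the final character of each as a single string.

rank  rotation          last
    0  $afefbceeffecfdf  f
    1  afefbceeffecfdf$  $
    2  bceeffecfdf$afef  f
    3  ceeffecfdf$afefb  b
    4  cfdf$afefbceeffe  e
    5  df$afefbceeffecf  f
    6  ecfdf$afefbceeff  f
    7  eeffecfdf$afefbc  c
    8  efbceeffecfdf$af  f
    9  effecfdf$afefbce  e
   10  f$afefbceeffecfd  d
   11  fbceeffecfdf$afe  e
   12  fdf$afefbceeffec  c
   13  fecfdf$afefbceef  f
   14  fefbceeffecfdf$a  a
   15  ffecfdf$afefbcee  e

f$fbeffcfedecfae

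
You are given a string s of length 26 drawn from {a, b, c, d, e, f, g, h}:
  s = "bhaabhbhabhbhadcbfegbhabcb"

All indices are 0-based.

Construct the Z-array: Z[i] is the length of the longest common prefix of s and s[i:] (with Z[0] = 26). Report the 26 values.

[26, 0, 0, 0, 2, 0, 3, 0, 0, 2, 0, 3, 0, 0, 0, 0, 1, 0, 0, 0, 3, 0, 0, 1, 0, 1]

Z[0]=26
i=1: outside box; Z[1]=0
i=2: outside box; Z[2]=0
i=3: outside box; Z[3]=0
i=4: outside box; Z[4]=2 grow→box=[4,6)
i=5: min(r-i=1, Z[1]=0)=0; Z[5]=0
i=6: outside box; Z[6]=3 grow→box=[6,9)
i=7: min(r-i=2, Z[1]=0)=0; Z[7]=0
i=8: min(r-i=1, Z[2]=0)=0; Z[8]=0
i=9: outside box; Z[9]=2 grow→box=[9,11)
i=10: min(r-i=1, Z[1]=0)=0; Z[10]=0
i=11: outside box; Z[11]=3 grow→box=[11,14)
i=12: min(r-i=2, Z[1]=0)=0; Z[12]=0
i=13: min(r-i=1, Z[2]=0)=0; Z[13]=0
i=14: outside box; Z[14]=0
i=15: outside box; Z[15]=0
i=16: outside box; Z[16]=1 grow→box=[16,17)
i=17: outside box; Z[17]=0
i=18: outside box; Z[18]=0
i=19: outside box; Z[19]=0
i=20: outside box; Z[20]=3 grow→box=[20,23)
i=21: min(r-i=2, Z[1]=0)=0; Z[21]=0
i=22: min(r-i=1, Z[2]=0)=0; Z[22]=0
i=23: outside box; Z[23]=1 grow→box=[23,24)
i=24: outside box; Z[24]=0
i=25: outside box; Z[25]=1 grow→box=[25,26)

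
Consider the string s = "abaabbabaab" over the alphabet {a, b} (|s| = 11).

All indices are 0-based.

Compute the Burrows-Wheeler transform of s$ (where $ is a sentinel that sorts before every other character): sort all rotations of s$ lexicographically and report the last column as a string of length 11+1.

rank  rotation      last
    0  $abaabbabaab  b
    1  aab$abaabbab  b
    2  aabbabaab$ab  b
    3  ab$abaabbaba  a
    4  abaab$abaabb  b
    5  abaabbabaab$  $
    6  abbabaab$aba  a
    7  b$abaabbabaa  a
    8  baab$abaabba  a
    9  baabbabaab$a  a
   10  babaab$abaab  b
   11  bbabaab$abaa  a

bbbab$aaaaba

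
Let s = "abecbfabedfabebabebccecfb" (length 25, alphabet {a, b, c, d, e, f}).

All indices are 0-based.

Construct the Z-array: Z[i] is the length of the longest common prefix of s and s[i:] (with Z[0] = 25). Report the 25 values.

Z[0]=25
i=1: fresh scan; Z[1]=0
i=2: fresh scan; Z[2]=0
i=3: fresh scan; Z[3]=0
i=4: fresh scan; Z[4]=0
i=5: fresh scan; Z[5]=0
i=6: fresh scan; Z[6]=3 extend→box=[6,9)
i=7: min(r-i=2, Z[1]=0)=0; Z[7]=0
i=8: min(r-i=1, Z[2]=0)=0; Z[8]=0
i=9: fresh scan; Z[9]=0
i=10: fresh scan; Z[10]=0
i=11: fresh scan; Z[11]=3 extend→box=[11,14)
i=12: min(r-i=2, Z[1]=0)=0; Z[12]=0
i=13: min(r-i=1, Z[2]=0)=0; Z[13]=0
i=14: fresh scan; Z[14]=0
i=15: fresh scan; Z[15]=3 extend→box=[15,18)
i=16: min(r-i=2, Z[1]=0)=0; Z[16]=0
i=17: min(r-i=1, Z[2]=0)=0; Z[17]=0
i=18: fresh scan; Z[18]=0
i=19: fresh scan; Z[19]=0
i=20: fresh scan; Z[20]=0
i=21: fresh scan; Z[21]=0
i=22: fresh scan; Z[22]=0
i=23: fresh scan; Z[23]=0
i=24: fresh scan; Z[24]=0

[25, 0, 0, 0, 0, 0, 3, 0, 0, 0, 0, 3, 0, 0, 0, 3, 0, 0, 0, 0, 0, 0, 0, 0, 0]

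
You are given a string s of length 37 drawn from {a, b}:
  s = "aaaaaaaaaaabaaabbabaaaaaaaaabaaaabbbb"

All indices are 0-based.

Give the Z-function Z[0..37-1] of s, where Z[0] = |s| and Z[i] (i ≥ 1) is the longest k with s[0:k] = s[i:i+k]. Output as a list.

Z[0]=37
i=1: fresh scan; Z[1]=10 scan→box=[1,11)
i=2: min(r-i=9, Z[1]=10)=9; Z[2]=9
i=3: min(r-i=8, Z[2]=9)=8; Z[3]=8
i=4: min(r-i=7, Z[3]=8)=7; Z[4]=7
i=5: min(r-i=6, Z[4]=7)=6; Z[5]=6
i=6: min(r-i=5, Z[5]=6)=5; Z[6]=5
i=7: min(r-i=4, Z[6]=5)=4; Z[7]=4
i=8: min(r-i=3, Z[7]=4)=3; Z[8]=3
i=9: min(r-i=2, Z[8]=3)=2; Z[9]=2
i=10: min(r-i=1, Z[9]=2)=1; Z[10]=1
i=11: fresh scan; Z[11]=0
i=12: fresh scan; Z[12]=3 scan→box=[12,15)
i=13: min(r-i=2, Z[1]=10)=2; Z[13]=2
i=14: min(r-i=1, Z[2]=9)=1; Z[14]=1
i=15: fresh scan; Z[15]=0
i=16: fresh scan; Z[16]=0
i=17: fresh scan; Z[17]=1 scan→box=[17,18)
i=18: fresh scan; Z[18]=0
i=19: fresh scan; Z[19]=9 scan→box=[19,28)
i=20: min(r-i=8, Z[1]=10)=8; Z[20]=8
i=21: min(r-i=7, Z[2]=9)=7; Z[21]=7
i=22: min(r-i=6, Z[3]=8)=6; Z[22]=6
i=23: min(r-i=5, Z[4]=7)=5; Z[23]=5
i=24: min(r-i=4, Z[5]=6)=4; Z[24]=4
i=25: min(r-i=3, Z[6]=5)=3; Z[25]=3
i=26: min(r-i=2, Z[7]=4)=2; Z[26]=2
i=27: min(r-i=1, Z[8]=3)=1; Z[27]=1
i=28: fresh scan; Z[28]=0
i=29: fresh scan; Z[29]=4 scan→box=[29,33)
i=30: min(r-i=3, Z[1]=10)=3; Z[30]=3
i=31: min(r-i=2, Z[2]=9)=2; Z[31]=2
i=32: min(r-i=1, Z[3]=8)=1; Z[32]=1
i=33: fresh scan; Z[33]=0
i=34: fresh scan; Z[34]=0
i=35: fresh scan; Z[35]=0
i=36: fresh scan; Z[36]=0

[37, 10, 9, 8, 7, 6, 5, 4, 3, 2, 1, 0, 3, 2, 1, 0, 0, 1, 0, 9, 8, 7, 6, 5, 4, 3, 2, 1, 0, 4, 3, 2, 1, 0, 0, 0, 0]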